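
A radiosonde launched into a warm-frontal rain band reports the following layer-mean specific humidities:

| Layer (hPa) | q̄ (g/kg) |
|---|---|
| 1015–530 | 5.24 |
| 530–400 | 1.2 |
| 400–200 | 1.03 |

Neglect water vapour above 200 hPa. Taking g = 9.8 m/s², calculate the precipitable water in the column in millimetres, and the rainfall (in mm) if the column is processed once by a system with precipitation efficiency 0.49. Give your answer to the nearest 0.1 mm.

PW ≈ 29.6 mm; rainfall ≈ 14.5 mm

Precipitable water is the column-integrated vapour mass per unit area: PW = (1/g) Σ q̄ Δp, with q in kg/kg and Δp in Pa (1 kg/m² of water = 1 mm).
Layer 1015–530 hPa: Δp = 485 hPa = 48500 Pa, q̄ = 0.00524 kg/kg → 0.00524 × 48500 / 9.8 = 25.93 mm
Layer 530–400 hPa: Δp = 130 hPa = 13000 Pa, q̄ = 0.0012 kg/kg → 0.0012 × 13000 / 9.8 = 1.59 mm
Layer 400–200 hPa: Δp = 200 hPa = 20000 Pa, q̄ = 0.00103 kg/kg → 0.00103 × 20000 / 9.8 = 2.10 mm
PW = 25.93 + 1.59 + 2.10 = 29.62 ≈ 29.6 mm.
Rainfall = ε × PW = 0.49 × 29.6 = 14.5 mm.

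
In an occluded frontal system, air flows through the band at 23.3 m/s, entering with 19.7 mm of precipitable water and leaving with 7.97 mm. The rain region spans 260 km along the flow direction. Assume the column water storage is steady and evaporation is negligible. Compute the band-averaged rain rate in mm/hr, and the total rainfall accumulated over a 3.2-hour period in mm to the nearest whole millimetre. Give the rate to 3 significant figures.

Column moisture flux per unit crosswind length is F = V × PW.
Inflow: F_in = 23.3 × 19.7 = 459.01 mm·m/s
Outflow: F_out = 23.3 × 7.97 = 185.701 mm·m/s
Steady-state rate R = (F_in − F_out)/L = (459.01 − 185.701) / 260000 m = 1.051e-03 mm/s.
R = 1.051e-03 × 3600 = 3.78 mm/hr.
Over 3.2 h: total = 3.78 × 3.2 = 12.096 ≈ 12 mm.

R ≈ 3.78 mm/hr; total ≈ 12 mm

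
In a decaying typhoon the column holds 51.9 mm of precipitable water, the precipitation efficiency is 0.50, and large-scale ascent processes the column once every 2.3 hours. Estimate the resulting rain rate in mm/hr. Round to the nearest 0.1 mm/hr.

R ≈ 11.3 mm/hr

Each overturning extracts ε × PW = 0.50 × 51.9 = 25.95 mm.
Rate = ε·PW / τ = 25.95 / 2.3 h = 11.3 mm/hr.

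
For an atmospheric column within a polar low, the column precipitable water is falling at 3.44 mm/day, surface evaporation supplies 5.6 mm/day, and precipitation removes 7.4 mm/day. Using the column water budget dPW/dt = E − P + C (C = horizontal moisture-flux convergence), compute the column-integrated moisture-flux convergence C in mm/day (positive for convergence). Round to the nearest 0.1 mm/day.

dPW/dt = -3.44 mm/day.
C = dPW/dt − E + P = (-3.44) − 5.6 + 7.4 = -1.6 mm/day.

C ≈ -1.6 mm/day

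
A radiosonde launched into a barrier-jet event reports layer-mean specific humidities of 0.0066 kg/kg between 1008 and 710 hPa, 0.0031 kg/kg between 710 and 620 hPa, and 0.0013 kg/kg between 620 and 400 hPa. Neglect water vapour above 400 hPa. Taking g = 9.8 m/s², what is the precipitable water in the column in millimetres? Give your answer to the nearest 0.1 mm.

PW ≈ 25.8 mm

Precipitable water is the column-integrated vapour mass per unit area: PW = (1/g) Σ q̄ Δp, with q in kg/kg and Δp in Pa (1 kg/m² of water = 1 mm).
Layer 1008–710 hPa: Δp = 298 hPa = 29800 Pa, q̄ = 0.0066 kg/kg → 0.0066 × 29800 / 9.8 = 20.07 mm
Layer 710–620 hPa: Δp = 90 hPa = 9000 Pa, q̄ = 0.0031 kg/kg → 0.0031 × 9000 / 9.8 = 2.85 mm
Layer 620–400 hPa: Δp = 220 hPa = 22000 Pa, q̄ = 0.0013 kg/kg → 0.0013 × 22000 / 9.8 = 2.92 mm
PW = 20.07 + 2.85 + 2.92 = 25.84 ≈ 25.8 mm.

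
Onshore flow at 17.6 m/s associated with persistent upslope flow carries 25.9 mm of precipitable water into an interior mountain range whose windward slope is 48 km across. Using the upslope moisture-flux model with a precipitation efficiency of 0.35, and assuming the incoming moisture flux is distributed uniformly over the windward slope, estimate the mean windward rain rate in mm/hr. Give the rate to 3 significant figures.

Incoming column moisture flux per unit ridge length: F = V × PW = 17.6 × 25.9 = 455.84 mm·m/s.
Spread over the 48 km slope with efficiency ε = 0.35: R = ε·F/W = 0.35 × 455.84 / 48000 m = 3.324e-03 mm/s.
R = 3.324e-03 × 3600 = 12.0 mm/hr.

R ≈ 12.0 mm/hr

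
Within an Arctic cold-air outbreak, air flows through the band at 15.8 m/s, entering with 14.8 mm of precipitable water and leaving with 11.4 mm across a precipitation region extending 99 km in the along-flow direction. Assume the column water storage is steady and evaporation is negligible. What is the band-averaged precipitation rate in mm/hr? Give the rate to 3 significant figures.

R ≈ 1.95 mm/hr

Column moisture flux per unit crosswind length is F = V × PW.
Inflow: F_in = 15.8 × 14.8 = 233.84 mm·m/s
Outflow: F_out = 15.8 × 11.4 = 180.12 mm·m/s
Steady-state rate R = (F_in − F_out)/L = (233.84 − 180.12) / 99000 m = 5.426e-04 mm/s.
R = 5.426e-04 × 3600 = 1.95 mm/hr.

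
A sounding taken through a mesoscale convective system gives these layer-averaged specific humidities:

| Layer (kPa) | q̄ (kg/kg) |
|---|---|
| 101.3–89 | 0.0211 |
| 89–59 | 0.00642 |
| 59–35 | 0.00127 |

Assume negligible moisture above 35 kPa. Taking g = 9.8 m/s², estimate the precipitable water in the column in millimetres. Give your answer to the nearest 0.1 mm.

PW ≈ 49.2 mm

Precipitable water is the column-integrated vapour mass per unit area: PW = (1/g) Σ q̄ Δp, with q in kg/kg and Δp in Pa (1 kg/m² of water = 1 mm).
Layer 101.3–89 kPa: Δp = 123 hPa = 12300 Pa, q̄ = 0.0211 kg/kg → 0.0211 × 12300 / 9.8 = 26.48 mm
Layer 89–59 kPa: Δp = 300 hPa = 30000 Pa, q̄ = 0.00642 kg/kg → 0.00642 × 30000 / 9.8 = 19.65 mm
Layer 59–35 kPa: Δp = 240 hPa = 24000 Pa, q̄ = 0.00127 kg/kg → 0.00127 × 24000 / 9.8 = 3.11 mm
PW = 26.48 + 19.65 + 3.11 = 49.24 ≈ 49.2 mm.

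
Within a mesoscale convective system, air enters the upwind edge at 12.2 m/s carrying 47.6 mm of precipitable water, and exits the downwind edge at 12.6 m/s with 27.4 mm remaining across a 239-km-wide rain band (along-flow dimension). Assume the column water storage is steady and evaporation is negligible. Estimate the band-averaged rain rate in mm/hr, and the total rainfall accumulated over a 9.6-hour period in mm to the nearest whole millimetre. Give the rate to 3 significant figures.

Column moisture flux per unit crosswind length is F = V × PW.
Inflow: F_in = 12.2 × 47.6 = 580.72 mm·m/s
Outflow: F_out = 12.6 × 27.4 = 345.24 mm·m/s
Steady-state rate R = (F_in − F_out)/L = (580.72 − 345.24) / 239000 m = 9.853e-04 mm/s.
R = 9.853e-04 × 3600 = 3.55 mm/hr.
Over 9.6 h: total = 3.55 × 9.6 = 34.08 ≈ 34 mm.

R ≈ 3.55 mm/hr; total ≈ 34 mm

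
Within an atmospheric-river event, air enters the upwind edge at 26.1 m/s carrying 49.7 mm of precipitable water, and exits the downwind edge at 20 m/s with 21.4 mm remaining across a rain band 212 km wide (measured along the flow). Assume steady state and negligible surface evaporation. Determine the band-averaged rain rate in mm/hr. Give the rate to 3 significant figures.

Column moisture flux per unit crosswind length is F = V × PW.
Inflow: F_in = 26.1 × 49.7 = 1297.17 mm·m/s
Outflow: F_out = 20 × 21.4 = 428 mm·m/s
Steady-state rate R = (F_in − F_out)/L = (1297.17 − 428) / 212000 m = 4.100e-03 mm/s.
R = 4.100e-03 × 3600 = 14.8 mm/hr.

R ≈ 14.8 mm/hr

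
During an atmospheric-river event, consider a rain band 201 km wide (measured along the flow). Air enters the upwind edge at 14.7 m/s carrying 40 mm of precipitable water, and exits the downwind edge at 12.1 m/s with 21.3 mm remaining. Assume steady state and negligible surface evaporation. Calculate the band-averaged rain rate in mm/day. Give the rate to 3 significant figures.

Column moisture flux per unit crosswind length is F = V × PW.
Inflow: F_in = 14.7 × 40 = 588 mm·m/s
Outflow: F_out = 12.1 × 21.3 = 257.73 mm·m/s
Steady-state rate R = (F_in − F_out)/L = (588 − 257.73) / 201000 m = 1.643e-03 mm/s.
R = 1.643e-03 × 3600 × 24 = 142 mm/day.

R ≈ 142 mm/day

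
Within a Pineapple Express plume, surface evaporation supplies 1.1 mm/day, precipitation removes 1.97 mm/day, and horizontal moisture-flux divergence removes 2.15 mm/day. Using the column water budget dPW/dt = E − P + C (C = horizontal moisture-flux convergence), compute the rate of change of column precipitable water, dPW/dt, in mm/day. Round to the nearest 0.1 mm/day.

dPW/dt = E − P + C = 1.1 − 1.97 + (-2.15) = -3.0 mm/day.

dPW/dt ≈ -3.0 mm/day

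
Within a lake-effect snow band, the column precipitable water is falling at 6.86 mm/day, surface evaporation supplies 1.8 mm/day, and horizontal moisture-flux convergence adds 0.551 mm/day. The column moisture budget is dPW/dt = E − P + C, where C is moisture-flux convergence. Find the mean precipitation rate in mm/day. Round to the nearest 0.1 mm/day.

dPW/dt = -6.86 mm/day.
P = E + C − dPW/dt = 1.8 + (0.551) − (-6.86) = 9.2 mm/day.

P ≈ 9.2 mm/day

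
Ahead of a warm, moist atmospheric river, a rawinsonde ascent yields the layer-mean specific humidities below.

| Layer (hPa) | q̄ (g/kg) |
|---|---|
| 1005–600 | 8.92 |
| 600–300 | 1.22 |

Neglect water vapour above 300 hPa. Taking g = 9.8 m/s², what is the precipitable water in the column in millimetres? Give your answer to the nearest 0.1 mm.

Precipitable water is the column-integrated vapour mass per unit area: PW = (1/g) Σ q̄ Δp, with q in kg/kg and Δp in Pa (1 kg/m² of water = 1 mm).
Layer 1005–600 hPa: Δp = 405 hPa = 40500 Pa, q̄ = 0.00892 kg/kg → 0.00892 × 40500 / 9.8 = 36.86 mm
Layer 600–300 hPa: Δp = 300 hPa = 30000 Pa, q̄ = 0.00122 kg/kg → 0.00122 × 30000 / 9.8 = 3.73 mm
PW = 36.86 + 3.73 = 40.59 ≈ 40.6 mm.

PW ≈ 40.6 mm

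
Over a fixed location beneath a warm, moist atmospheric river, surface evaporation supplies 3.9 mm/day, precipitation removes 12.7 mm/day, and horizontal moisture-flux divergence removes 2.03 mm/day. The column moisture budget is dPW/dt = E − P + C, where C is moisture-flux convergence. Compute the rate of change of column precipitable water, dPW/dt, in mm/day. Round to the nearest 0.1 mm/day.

dPW/dt ≈ -10.8 mm/day

dPW/dt = E − P + C = 3.9 − 12.7 + (-2.03) = -10.8 mm/day.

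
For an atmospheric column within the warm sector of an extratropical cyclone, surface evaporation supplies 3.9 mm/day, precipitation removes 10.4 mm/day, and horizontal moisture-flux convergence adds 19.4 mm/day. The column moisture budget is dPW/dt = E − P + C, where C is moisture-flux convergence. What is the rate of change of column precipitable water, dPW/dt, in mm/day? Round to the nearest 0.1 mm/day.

dPW/dt ≈ 12.9 mm/day

dPW/dt = E − P + C = 3.9 − 10.4 + (19.4) = 12.9 mm/day.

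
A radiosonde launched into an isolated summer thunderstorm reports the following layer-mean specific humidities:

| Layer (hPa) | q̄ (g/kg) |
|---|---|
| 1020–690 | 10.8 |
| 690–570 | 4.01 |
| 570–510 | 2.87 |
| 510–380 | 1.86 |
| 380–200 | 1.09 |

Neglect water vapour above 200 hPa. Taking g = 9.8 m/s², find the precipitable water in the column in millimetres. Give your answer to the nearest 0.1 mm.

Precipitable water is the column-integrated vapour mass per unit area: PW = (1/g) Σ q̄ Δp, with q in kg/kg and Δp in Pa (1 kg/m² of water = 1 mm).
Layer 1020–690 hPa: Δp = 330 hPa = 33000 Pa, q̄ = 0.0108 kg/kg → 0.0108 × 33000 / 9.8 = 36.37 mm
Layer 690–570 hPa: Δp = 120 hPa = 12000 Pa, q̄ = 0.00401 kg/kg → 0.00401 × 12000 / 9.8 = 4.91 mm
Layer 570–510 hPa: Δp = 60 hPa = 6000 Pa, q̄ = 0.00287 kg/kg → 0.00287 × 6000 / 9.8 = 1.76 mm
Layer 510–380 hPa: Δp = 130 hPa = 13000 Pa, q̄ = 0.00186 kg/kg → 0.00186 × 13000 / 9.8 = 2.47 mm
Layer 380–200 hPa: Δp = 180 hPa = 18000 Pa, q̄ = 0.00109 kg/kg → 0.00109 × 18000 / 9.8 = 2.00 mm
PW = 36.37 + 4.91 + 1.76 + 2.47 + 2.00 = 47.51 ≈ 47.5 mm.

PW ≈ 47.5 mm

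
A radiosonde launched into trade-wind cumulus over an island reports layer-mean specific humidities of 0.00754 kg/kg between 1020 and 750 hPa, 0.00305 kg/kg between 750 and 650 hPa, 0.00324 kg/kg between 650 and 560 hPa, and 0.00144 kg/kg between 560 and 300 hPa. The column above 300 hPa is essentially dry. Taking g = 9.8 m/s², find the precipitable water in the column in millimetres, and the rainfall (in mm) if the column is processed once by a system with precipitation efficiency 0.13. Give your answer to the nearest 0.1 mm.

PW ≈ 30.7 mm; rainfall ≈ 4.0 mm

Precipitable water is the column-integrated vapour mass per unit area: PW = (1/g) Σ q̄ Δp, with q in kg/kg and Δp in Pa (1 kg/m² of water = 1 mm).
Layer 1020–750 hPa: Δp = 270 hPa = 27000 Pa, q̄ = 0.00754 kg/kg → 0.00754 × 27000 / 9.8 = 20.77 mm
Layer 750–650 hPa: Δp = 100 hPa = 10000 Pa, q̄ = 0.00305 kg/kg → 0.00305 × 10000 / 9.8 = 3.11 mm
Layer 650–560 hPa: Δp = 90 hPa = 9000 Pa, q̄ = 0.00324 kg/kg → 0.00324 × 9000 / 9.8 = 2.98 mm
Layer 560–300 hPa: Δp = 260 hPa = 26000 Pa, q̄ = 0.00144 kg/kg → 0.00144 × 26000 / 9.8 = 3.82 mm
PW = 20.77 + 3.11 + 2.98 + 3.82 = 30.68 ≈ 30.7 mm.
Rainfall = ε × PW = 0.13 × 30.7 = 4.0 mm.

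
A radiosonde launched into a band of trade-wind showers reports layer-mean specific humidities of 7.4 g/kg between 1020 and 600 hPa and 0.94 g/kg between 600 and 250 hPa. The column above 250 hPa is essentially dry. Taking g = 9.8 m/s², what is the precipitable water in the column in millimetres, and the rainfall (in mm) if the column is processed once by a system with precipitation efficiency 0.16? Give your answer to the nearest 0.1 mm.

Precipitable water is the column-integrated vapour mass per unit area: PW = (1/g) Σ q̄ Δp, with q in kg/kg and Δp in Pa (1 kg/m² of water = 1 mm).
Layer 1020–600 hPa: Δp = 420 hPa = 42000 Pa, q̄ = 0.0074 kg/kg → 0.0074 × 42000 / 9.8 = 31.71 mm
Layer 600–250 hPa: Δp = 350 hPa = 35000 Pa, q̄ = 0.00094 kg/kg → 0.00094 × 35000 / 9.8 = 3.36 mm
PW = 31.71 + 3.36 = 35.07 ≈ 35.1 mm.
Rainfall = ε × PW = 0.16 × 35.1 = 5.6 mm.

PW ≈ 35.1 mm; rainfall ≈ 5.6 mm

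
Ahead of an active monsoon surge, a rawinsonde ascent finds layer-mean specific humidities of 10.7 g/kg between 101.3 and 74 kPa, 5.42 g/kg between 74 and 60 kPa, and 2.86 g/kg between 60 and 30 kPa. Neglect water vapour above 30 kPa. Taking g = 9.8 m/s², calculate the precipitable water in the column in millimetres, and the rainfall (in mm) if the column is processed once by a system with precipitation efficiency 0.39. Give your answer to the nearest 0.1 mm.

PW ≈ 46.3 mm; rainfall ≈ 18.1 mm

Precipitable water is the column-integrated vapour mass per unit area: PW = (1/g) Σ q̄ Δp, with q in kg/kg and Δp in Pa (1 kg/m² of water = 1 mm).
Layer 101.3–74 kPa: Δp = 273 hPa = 27300 Pa, q̄ = 0.0107 kg/kg → 0.0107 × 27300 / 9.8 = 29.81 mm
Layer 74–60 kPa: Δp = 140 hPa = 14000 Pa, q̄ = 0.00542 kg/kg → 0.00542 × 14000 / 9.8 = 7.74 mm
Layer 60–30 kPa: Δp = 300 hPa = 30000 Pa, q̄ = 0.00286 kg/kg → 0.00286 × 30000 / 9.8 = 8.76 mm
PW = 29.81 + 7.74 + 8.76 = 46.31 ≈ 46.3 mm.
Rainfall = ε × PW = 0.39 × 46.3 = 18.1 mm.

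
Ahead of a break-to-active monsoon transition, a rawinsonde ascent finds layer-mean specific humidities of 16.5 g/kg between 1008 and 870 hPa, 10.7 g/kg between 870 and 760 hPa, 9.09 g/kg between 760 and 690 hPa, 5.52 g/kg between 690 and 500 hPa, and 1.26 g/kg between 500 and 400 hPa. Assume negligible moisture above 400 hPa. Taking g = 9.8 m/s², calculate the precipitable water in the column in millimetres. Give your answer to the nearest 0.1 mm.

PW ≈ 53.7 mm

Precipitable water is the column-integrated vapour mass per unit area: PW = (1/g) Σ q̄ Δp, with q in kg/kg and Δp in Pa (1 kg/m² of water = 1 mm).
Layer 1008–870 hPa: Δp = 138 hPa = 13800 Pa, q̄ = 0.0165 kg/kg → 0.0165 × 13800 / 9.8 = 23.23 mm
Layer 870–760 hPa: Δp = 110 hPa = 11000 Pa, q̄ = 0.0107 kg/kg → 0.0107 × 11000 / 9.8 = 12.01 mm
Layer 760–690 hPa: Δp = 70 hPa = 7000 Pa, q̄ = 0.00909 kg/kg → 0.00909 × 7000 / 9.8 = 6.49 mm
Layer 690–500 hPa: Δp = 190 hPa = 19000 Pa, q̄ = 0.00552 kg/kg → 0.00552 × 19000 / 9.8 = 10.70 mm
Layer 500–400 hPa: Δp = 100 hPa = 10000 Pa, q̄ = 0.00126 kg/kg → 0.00126 × 10000 / 9.8 = 1.29 mm
PW = 23.23 + 12.01 + 6.49 + 10.70 + 1.29 = 53.72 ≈ 53.7 mm.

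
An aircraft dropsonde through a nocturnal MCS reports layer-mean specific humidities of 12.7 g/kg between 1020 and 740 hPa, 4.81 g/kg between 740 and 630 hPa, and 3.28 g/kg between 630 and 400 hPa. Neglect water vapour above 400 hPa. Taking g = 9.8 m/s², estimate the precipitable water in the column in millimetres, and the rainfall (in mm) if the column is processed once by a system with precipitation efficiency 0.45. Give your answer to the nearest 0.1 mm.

PW ≈ 49.4 mm; rainfall ≈ 22.2 mm

Precipitable water is the column-integrated vapour mass per unit area: PW = (1/g) Σ q̄ Δp, with q in kg/kg and Δp in Pa (1 kg/m² of water = 1 mm).
Layer 1020–740 hPa: Δp = 280 hPa = 28000 Pa, q̄ = 0.0127 kg/kg → 0.0127 × 28000 / 9.8 = 36.29 mm
Layer 740–630 hPa: Δp = 110 hPa = 11000 Pa, q̄ = 0.00481 kg/kg → 0.00481 × 11000 / 9.8 = 5.40 mm
Layer 630–400 hPa: Δp = 230 hPa = 23000 Pa, q̄ = 0.00328 kg/kg → 0.00328 × 23000 / 9.8 = 7.70 mm
PW = 36.29 + 5.40 + 7.70 = 49.39 ≈ 49.4 mm.
Rainfall = ε × PW = 0.45 × 49.4 = 22.2 mm.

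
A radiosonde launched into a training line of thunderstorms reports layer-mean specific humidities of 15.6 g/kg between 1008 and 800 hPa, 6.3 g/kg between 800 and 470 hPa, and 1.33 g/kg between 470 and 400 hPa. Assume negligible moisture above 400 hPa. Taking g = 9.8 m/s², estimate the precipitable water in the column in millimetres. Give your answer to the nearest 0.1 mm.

PW ≈ 55.3 mm

Precipitable water is the column-integrated vapour mass per unit area: PW = (1/g) Σ q̄ Δp, with q in kg/kg and Δp in Pa (1 kg/m² of water = 1 mm).
Layer 1008–800 hPa: Δp = 208 hPa = 20800 Pa, q̄ = 0.0156 kg/kg → 0.0156 × 20800 / 9.8 = 33.11 mm
Layer 800–470 hPa: Δp = 330 hPa = 33000 Pa, q̄ = 0.0063 kg/kg → 0.0063 × 33000 / 9.8 = 21.21 mm
Layer 470–400 hPa: Δp = 70 hPa = 7000 Pa, q̄ = 0.00133 kg/kg → 0.00133 × 7000 / 9.8 = 0.95 mm
PW = 33.11 + 21.21 + 0.95 = 55.27 ≈ 55.3 mm.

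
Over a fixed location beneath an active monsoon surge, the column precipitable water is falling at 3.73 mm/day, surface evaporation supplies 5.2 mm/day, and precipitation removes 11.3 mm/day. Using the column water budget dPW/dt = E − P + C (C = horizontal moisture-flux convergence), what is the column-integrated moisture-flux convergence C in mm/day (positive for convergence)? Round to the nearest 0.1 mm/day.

C ≈ 2.4 mm/day

dPW/dt = -3.73 mm/day.
C = dPW/dt − E + P = (-3.73) − 5.2 + 11.3 = 2.4 mm/day.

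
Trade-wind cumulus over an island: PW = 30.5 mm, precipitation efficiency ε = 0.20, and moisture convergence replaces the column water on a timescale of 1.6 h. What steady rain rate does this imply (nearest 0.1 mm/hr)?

R ≈ 3.8 mm/hr

Each overturning extracts ε × PW = 0.20 × 30.5 = 6.1 mm.
Rate = ε·PW / τ = 6.1 / 1.6 h = 3.8 mm/hr.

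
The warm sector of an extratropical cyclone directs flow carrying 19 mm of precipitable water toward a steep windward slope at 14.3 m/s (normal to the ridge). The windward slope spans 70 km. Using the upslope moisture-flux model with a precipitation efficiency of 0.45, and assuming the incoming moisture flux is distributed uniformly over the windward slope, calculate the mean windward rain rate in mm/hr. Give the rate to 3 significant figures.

Incoming column moisture flux per unit ridge length: F = V × PW = 14.3 × 19 = 271.7 mm·m/s.
Spread over the 70 km slope with efficiency ε = 0.45: R = ε·F/W = 0.45 × 271.7 / 70000 m = 1.747e-03 mm/s.
R = 1.747e-03 × 3600 = 6.29 mm/hr.

R ≈ 6.29 mm/hr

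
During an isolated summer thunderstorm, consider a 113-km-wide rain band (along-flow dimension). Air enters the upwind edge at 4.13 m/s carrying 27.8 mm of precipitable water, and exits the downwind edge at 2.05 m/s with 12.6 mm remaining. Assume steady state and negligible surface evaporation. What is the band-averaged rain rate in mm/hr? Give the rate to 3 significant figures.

Column moisture flux per unit crosswind length is F = V × PW.
Inflow: F_in = 4.13 × 27.8 = 114.814 mm·m/s
Outflow: F_out = 2.05 × 12.6 = 25.83 mm·m/s
Steady-state rate R = (F_in − F_out)/L = (114.814 − 25.83) / 113000 m = 7.875e-04 mm/s.
R = 7.875e-04 × 3600 = 2.83 mm/hr.

R ≈ 2.83 mm/hr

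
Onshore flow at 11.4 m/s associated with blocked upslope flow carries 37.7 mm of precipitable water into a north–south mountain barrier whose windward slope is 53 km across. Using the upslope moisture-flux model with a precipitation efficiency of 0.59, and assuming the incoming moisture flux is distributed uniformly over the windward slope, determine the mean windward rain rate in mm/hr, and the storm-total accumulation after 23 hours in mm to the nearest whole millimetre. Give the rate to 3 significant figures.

Incoming column moisture flux per unit ridge length: F = V × PW = 11.4 × 37.7 = 429.78 mm·m/s.
Spread over the 53 km slope with efficiency ε = 0.59: R = ε·F/W = 0.59 × 429.78 / 53000 m = 4.784e-03 mm/s.
R = 4.784e-03 × 3600 = 17.2 mm/hr.
Over 23 h: total = 17.2 × 23 = 395.6 ≈ 396 mm.

R ≈ 17.2 mm/hr; total ≈ 396 mm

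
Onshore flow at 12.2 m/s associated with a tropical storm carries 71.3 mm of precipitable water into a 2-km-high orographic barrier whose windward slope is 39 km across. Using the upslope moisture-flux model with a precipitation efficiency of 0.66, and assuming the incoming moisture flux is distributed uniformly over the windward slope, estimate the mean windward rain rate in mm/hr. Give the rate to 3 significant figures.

Incoming column moisture flux per unit ridge length: F = V × PW = 12.2 × 71.3 = 869.86 mm·m/s.
Spread over the 39 km slope with efficiency ε = 0.66: R = ε·F/W = 0.66 × 869.86 / 39000 m = 1.472e-02 mm/s.
R = 1.472e-02 × 3600 = 53.0 mm/hr.

R ≈ 53.0 mm/hr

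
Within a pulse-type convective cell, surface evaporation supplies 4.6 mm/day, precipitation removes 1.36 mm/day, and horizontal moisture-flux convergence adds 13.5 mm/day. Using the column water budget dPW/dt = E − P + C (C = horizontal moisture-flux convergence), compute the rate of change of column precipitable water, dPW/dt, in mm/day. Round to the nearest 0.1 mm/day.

dPW/dt = E − P + C = 4.6 − 1.36 + (13.5) = 16.7 mm/day.

dPW/dt ≈ 16.7 mm/day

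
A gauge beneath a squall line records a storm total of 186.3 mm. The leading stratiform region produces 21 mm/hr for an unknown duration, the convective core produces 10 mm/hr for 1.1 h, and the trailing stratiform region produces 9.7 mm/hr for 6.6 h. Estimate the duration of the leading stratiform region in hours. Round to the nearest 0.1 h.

Known phases: 10 × 1.1 + 9.7 × 6.6 = 11 + 64.02 = 75.02 mm.
Remaining depth = 186.3 − 75.02 = 111.28 mm.
Duration = 111.28 / 21 = 5.3 h.

duration ≈ 5.3 h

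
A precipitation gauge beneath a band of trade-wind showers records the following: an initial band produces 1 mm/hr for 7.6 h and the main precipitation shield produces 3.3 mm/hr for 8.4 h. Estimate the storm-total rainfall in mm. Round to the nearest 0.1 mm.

Total = Σ Rᵢ Δtᵢ = 1 × 7.6 + 3.3 × 8.4
      = 7.6 + 27.72 = 35.3 mm.

total ≈ 35.3 mm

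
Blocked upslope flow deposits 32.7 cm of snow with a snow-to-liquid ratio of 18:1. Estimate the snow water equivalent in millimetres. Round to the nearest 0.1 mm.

SWE = snow depth / ratio = 32.7 cm / 18 = 1.817 cm = 18.2 mm.

SWE ≈ 18.2 mm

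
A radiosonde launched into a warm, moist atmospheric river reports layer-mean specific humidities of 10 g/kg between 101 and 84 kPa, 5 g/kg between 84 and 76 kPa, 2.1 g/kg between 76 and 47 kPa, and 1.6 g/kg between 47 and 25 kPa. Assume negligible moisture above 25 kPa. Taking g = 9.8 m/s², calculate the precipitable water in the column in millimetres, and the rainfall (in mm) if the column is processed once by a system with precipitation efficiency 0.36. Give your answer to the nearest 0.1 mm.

Precipitable water is the column-integrated vapour mass per unit area: PW = (1/g) Σ q̄ Δp, with q in kg/kg and Δp in Pa (1 kg/m² of water = 1 mm).
Layer 101–84 kPa: Δp = 170 hPa = 17000 Pa, q̄ = 0.01 kg/kg → 0.01 × 17000 / 9.8 = 17.35 mm
Layer 84–76 kPa: Δp = 80 hPa = 8000 Pa, q̄ = 0.005 kg/kg → 0.005 × 8000 / 9.8 = 4.08 mm
Layer 76–47 kPa: Δp = 290 hPa = 29000 Pa, q̄ = 0.0021 kg/kg → 0.0021 × 29000 / 9.8 = 6.21 mm
Layer 47–25 kPa: Δp = 220 hPa = 22000 Pa, q̄ = 0.0016 kg/kg → 0.0016 × 22000 / 9.8 = 3.59 mm
PW = 17.35 + 4.08 + 6.21 + 3.59 = 31.23 ≈ 31.2 mm.
Rainfall = ε × PW = 0.36 × 31.2 = 11.2 mm.

PW ≈ 31.2 mm; rainfall ≈ 11.2 mm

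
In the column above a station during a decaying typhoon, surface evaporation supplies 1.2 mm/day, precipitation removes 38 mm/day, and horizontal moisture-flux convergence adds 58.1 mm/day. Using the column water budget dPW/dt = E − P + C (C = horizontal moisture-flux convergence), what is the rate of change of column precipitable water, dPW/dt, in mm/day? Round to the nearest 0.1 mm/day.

dPW/dt ≈ 21.3 mm/day

dPW/dt = E − P + C = 1.2 − 38 + (58.1) = 21.3 mm/day.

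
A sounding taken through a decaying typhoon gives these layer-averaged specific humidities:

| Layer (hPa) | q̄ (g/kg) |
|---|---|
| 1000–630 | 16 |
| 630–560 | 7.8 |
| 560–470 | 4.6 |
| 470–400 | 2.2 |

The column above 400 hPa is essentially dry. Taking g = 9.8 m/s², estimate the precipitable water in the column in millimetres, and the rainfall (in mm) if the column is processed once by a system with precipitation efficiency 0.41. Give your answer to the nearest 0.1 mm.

Precipitable water is the column-integrated vapour mass per unit area: PW = (1/g) Σ q̄ Δp, with q in kg/kg and Δp in Pa (1 kg/m² of water = 1 mm).
Layer 1000–630 hPa: Δp = 370 hPa = 37000 Pa, q̄ = 0.016 kg/kg → 0.016 × 37000 / 9.8 = 60.41 mm
Layer 630–560 hPa: Δp = 70 hPa = 7000 Pa, q̄ = 0.0078 kg/kg → 0.0078 × 7000 / 9.8 = 5.57 mm
Layer 560–470 hPa: Δp = 90 hPa = 9000 Pa, q̄ = 0.0046 kg/kg → 0.0046 × 9000 / 9.8 = 4.22 mm
Layer 470–400 hPa: Δp = 70 hPa = 7000 Pa, q̄ = 0.0022 kg/kg → 0.0022 × 7000 / 9.8 = 1.57 mm
PW = 60.41 + 5.57 + 4.22 + 1.57 = 71.77 ≈ 71.8 mm.
Rainfall = ε × PW = 0.41 × 71.8 = 29.4 mm.

PW ≈ 71.8 mm; rainfall ≈ 29.4 mm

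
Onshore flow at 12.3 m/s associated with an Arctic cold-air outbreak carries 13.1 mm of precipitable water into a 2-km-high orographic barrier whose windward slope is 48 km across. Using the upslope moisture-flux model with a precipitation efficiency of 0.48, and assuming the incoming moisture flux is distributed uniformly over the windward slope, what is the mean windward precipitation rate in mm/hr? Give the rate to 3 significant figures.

R ≈ 5.80 mm/hr

Incoming column moisture flux per unit ridge length: F = V × PW = 12.3 × 13.1 = 161.13 mm·m/s.
Spread over the 48 km slope with efficiency ε = 0.48: R = ε·F/W = 0.48 × 161.13 / 48000 m = 1.611e-03 mm/s.
R = 1.611e-03 × 3600 = 5.80 mm/hr.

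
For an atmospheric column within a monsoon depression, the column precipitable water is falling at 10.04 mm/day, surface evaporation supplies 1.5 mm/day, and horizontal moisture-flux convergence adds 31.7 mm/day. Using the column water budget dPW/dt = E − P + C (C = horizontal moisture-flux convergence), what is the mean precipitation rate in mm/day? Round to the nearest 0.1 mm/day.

dPW/dt = -10.04 mm/day.
P = E + C − dPW/dt = 1.5 + (31.7) − (-10.04) = 43.2 mm/day.

P ≈ 43.2 mm/day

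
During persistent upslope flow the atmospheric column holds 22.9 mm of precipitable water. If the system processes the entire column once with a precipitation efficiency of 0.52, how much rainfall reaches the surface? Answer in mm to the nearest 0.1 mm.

rainfall ≈ 11.9 mm

Rainfall = ε × PW = 0.52 × 22.9 = 11.9 mm.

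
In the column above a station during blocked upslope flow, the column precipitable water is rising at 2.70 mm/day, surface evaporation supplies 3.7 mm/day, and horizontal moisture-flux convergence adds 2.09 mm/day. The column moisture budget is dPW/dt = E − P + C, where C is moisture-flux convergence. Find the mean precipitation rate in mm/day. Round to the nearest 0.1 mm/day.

P ≈ 3.1 mm/day

dPW/dt = +2.70 mm/day.
P = E + C − dPW/dt = 3.7 + (2.09) − (+2.70) = 3.1 mm/day.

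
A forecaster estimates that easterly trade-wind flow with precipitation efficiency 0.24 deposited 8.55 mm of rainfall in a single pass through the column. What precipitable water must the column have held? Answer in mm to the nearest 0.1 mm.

PW = rainfall / ε = 8.55 / 0.24 = 35.6 mm.

PW ≈ 35.6 mm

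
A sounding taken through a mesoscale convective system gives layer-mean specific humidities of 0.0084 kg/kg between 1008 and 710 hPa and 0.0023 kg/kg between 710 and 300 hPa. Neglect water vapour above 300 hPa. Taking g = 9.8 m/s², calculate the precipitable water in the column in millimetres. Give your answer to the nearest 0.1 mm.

PW ≈ 35.2 mm

Precipitable water is the column-integrated vapour mass per unit area: PW = (1/g) Σ q̄ Δp, with q in kg/kg and Δp in Pa (1 kg/m² of water = 1 mm).
Layer 1008–710 hPa: Δp = 298 hPa = 29800 Pa, q̄ = 0.0084 kg/kg → 0.0084 × 29800 / 9.8 = 25.54 mm
Layer 710–300 hPa: Δp = 410 hPa = 41000 Pa, q̄ = 0.0023 kg/kg → 0.0023 × 41000 / 9.8 = 9.62 mm
PW = 25.54 + 9.62 = 35.16 ≈ 35.2 mm.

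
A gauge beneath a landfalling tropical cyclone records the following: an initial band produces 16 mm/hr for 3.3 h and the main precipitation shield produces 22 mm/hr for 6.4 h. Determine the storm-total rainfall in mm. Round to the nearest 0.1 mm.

Total = Σ Rᵢ Δtᵢ = 16 × 3.3 + 22 × 6.4
      = 52.8 + 140.8 = 193.6 mm.

total ≈ 193.6 mm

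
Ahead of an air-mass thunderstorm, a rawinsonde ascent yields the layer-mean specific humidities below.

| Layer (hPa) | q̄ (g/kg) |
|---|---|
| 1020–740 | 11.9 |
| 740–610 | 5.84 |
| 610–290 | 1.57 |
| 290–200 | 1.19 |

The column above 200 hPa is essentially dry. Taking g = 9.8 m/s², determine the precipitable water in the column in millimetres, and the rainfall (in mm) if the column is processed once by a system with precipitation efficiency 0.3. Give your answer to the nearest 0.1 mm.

Precipitable water is the column-integrated vapour mass per unit area: PW = (1/g) Σ q̄ Δp, with q in kg/kg and Δp in Pa (1 kg/m² of water = 1 mm).
Layer 1020–740 hPa: Δp = 280 hPa = 28000 Pa, q̄ = 0.0119 kg/kg → 0.0119 × 28000 / 9.8 = 34.00 mm
Layer 740–610 hPa: Δp = 130 hPa = 13000 Pa, q̄ = 0.00584 kg/kg → 0.00584 × 13000 / 9.8 = 7.75 mm
Layer 610–290 hPa: Δp = 320 hPa = 32000 Pa, q̄ = 0.00157 kg/kg → 0.00157 × 32000 / 9.8 = 5.13 mm
Layer 290–200 hPa: Δp = 90 hPa = 9000 Pa, q̄ = 0.00119 kg/kg → 0.00119 × 9000 / 9.8 = 1.09 mm
PW = 34.00 + 7.75 + 5.13 + 1.09 = 47.97 ≈ 48.0 mm.
Rainfall = ε × PW = 0.3 × 48.0 = 14.4 mm.

PW ≈ 48.0 mm; rainfall ≈ 14.4 mm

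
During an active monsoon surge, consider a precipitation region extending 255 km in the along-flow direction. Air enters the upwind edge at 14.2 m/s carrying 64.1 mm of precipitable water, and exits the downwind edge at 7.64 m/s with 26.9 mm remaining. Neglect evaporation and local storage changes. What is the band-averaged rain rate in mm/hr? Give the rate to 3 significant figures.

R ≈ 9.95 mm/hr

Column moisture flux per unit crosswind length is F = V × PW.
Inflow: F_in = 14.2 × 64.1 = 910.22 mm·m/s
Outflow: F_out = 7.64 × 26.9 = 205.516 mm·m/s
Steady-state rate R = (F_in − F_out)/L = (910.22 − 205.516) / 255000 m = 2.764e-03 mm/s.
R = 2.764e-03 × 3600 = 9.95 mm/hr.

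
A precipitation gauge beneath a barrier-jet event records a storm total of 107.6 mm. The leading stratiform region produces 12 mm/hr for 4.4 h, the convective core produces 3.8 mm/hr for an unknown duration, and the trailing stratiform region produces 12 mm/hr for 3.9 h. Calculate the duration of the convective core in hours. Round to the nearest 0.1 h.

duration ≈ 2.1 h

Known phases: 12 × 4.4 + 12 × 3.9 = 52.8 + 46.8 = 99.6 mm.
Remaining depth = 107.6 − 99.6 = 8 mm.
Duration = 8 / 3.8 = 2.1 h.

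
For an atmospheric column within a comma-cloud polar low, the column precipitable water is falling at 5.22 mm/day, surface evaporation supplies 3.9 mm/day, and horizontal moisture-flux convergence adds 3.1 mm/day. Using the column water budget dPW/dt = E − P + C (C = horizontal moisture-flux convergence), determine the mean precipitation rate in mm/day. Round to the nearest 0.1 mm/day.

P ≈ 12.2 mm/day

dPW/dt = -5.22 mm/day.
P = E + C − dPW/dt = 3.9 + (3.1) − (-5.22) = 12.2 mm/day.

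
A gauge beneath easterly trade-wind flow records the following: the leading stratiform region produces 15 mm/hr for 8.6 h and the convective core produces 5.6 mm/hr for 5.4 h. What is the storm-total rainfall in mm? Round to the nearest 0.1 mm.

total ≈ 159.2 mm

Total = Σ Rᵢ Δtᵢ = 15 × 8.6 + 5.6 × 5.4
      = 129 + 30.24 = 159.2 mm.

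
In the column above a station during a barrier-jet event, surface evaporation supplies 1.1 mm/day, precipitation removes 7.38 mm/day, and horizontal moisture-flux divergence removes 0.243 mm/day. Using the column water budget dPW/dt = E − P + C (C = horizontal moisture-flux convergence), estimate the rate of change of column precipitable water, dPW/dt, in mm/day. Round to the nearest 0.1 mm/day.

dPW/dt ≈ -6.5 mm/day

dPW/dt = E − P + C = 1.1 − 7.38 + (-0.243) = -6.5 mm/day.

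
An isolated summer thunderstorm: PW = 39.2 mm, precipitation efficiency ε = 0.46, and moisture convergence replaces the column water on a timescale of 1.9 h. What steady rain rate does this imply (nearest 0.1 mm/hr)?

Each overturning extracts ε × PW = 0.46 × 39.2 = 18.032 mm.
Rate = ε·PW / τ = 18.032 / 1.9 h = 9.5 mm/hr.

R ≈ 9.5 mm/hr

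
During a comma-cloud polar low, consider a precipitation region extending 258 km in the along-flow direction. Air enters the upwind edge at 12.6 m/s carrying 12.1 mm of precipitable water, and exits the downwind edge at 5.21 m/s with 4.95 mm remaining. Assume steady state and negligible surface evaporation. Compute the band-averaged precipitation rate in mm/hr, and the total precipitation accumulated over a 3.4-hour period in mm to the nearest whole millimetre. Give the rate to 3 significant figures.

R ≈ 1.77 mm/hr; total ≈ 6 mm

Column moisture flux per unit crosswind length is F = V × PW.
Inflow: F_in = 12.6 × 12.1 = 152.46 mm·m/s
Outflow: F_out = 5.21 × 4.95 = 25.7895 mm·m/s
Steady-state rate R = (F_in − F_out)/L = (152.46 − 25.7895) / 258000 m = 4.910e-04 mm/s.
R = 4.910e-04 × 3600 = 1.77 mm/hr.
Over 3.4 h: total = 1.77 × 3.4 = 6.018 ≈ 6 mm.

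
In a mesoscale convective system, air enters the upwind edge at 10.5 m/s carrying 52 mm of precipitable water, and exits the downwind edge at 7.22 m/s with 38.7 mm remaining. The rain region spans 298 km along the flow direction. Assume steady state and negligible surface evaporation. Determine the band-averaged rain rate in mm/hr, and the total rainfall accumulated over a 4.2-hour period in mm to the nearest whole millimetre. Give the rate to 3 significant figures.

R ≈ 3.22 mm/hr; total ≈ 14 mm

Column moisture flux per unit crosswind length is F = V × PW.
Inflow: F_in = 10.5 × 52 = 546 mm·m/s
Outflow: F_out = 7.22 × 38.7 = 279.414 mm·m/s
Steady-state rate R = (F_in − F_out)/L = (546 − 279.414) / 298000 m = 8.946e-04 mm/s.
R = 8.946e-04 × 3600 = 3.22 mm/hr.
Over 4.2 h: total = 3.22 × 4.2 = 13.524 ≈ 14 mm.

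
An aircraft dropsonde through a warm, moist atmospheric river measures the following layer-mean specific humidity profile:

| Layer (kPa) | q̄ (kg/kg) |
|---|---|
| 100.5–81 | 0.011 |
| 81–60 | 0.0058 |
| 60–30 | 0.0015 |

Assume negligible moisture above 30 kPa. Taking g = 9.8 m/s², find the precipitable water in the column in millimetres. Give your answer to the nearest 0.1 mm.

PW ≈ 38.9 mm

Precipitable water is the column-integrated vapour mass per unit area: PW = (1/g) Σ q̄ Δp, with q in kg/kg and Δp in Pa (1 kg/m² of water = 1 mm).
Layer 100.5–81 kPa: Δp = 195 hPa = 19500 Pa, q̄ = 0.011 kg/kg → 0.011 × 19500 / 9.8 = 21.89 mm
Layer 81–60 kPa: Δp = 210 hPa = 21000 Pa, q̄ = 0.0058 kg/kg → 0.0058 × 21000 / 9.8 = 12.43 mm
Layer 60–30 kPa: Δp = 300 hPa = 30000 Pa, q̄ = 0.0015 kg/kg → 0.0015 × 30000 / 9.8 = 4.59 mm
PW = 21.89 + 12.43 + 4.59 = 38.91 ≈ 38.9 mm.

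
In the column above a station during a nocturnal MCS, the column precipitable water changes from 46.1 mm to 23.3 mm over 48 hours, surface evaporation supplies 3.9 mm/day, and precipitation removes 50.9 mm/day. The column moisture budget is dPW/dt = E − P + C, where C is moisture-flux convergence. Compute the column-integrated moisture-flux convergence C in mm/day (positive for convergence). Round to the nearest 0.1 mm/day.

dPW/dt = (23.3 − 46.1) mm / (48/24 day) = -11.400 mm/day.
C = dPW/dt − E + P = (-11.400) − 3.9 + 50.9 = 35.6 mm/day.

C ≈ 35.6 mm/day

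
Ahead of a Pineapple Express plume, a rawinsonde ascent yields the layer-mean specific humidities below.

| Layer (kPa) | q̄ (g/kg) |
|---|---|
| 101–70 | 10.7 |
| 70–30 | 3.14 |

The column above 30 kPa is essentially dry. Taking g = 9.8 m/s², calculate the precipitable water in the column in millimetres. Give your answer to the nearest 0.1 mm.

PW ≈ 46.7 mm

Precipitable water is the column-integrated vapour mass per unit area: PW = (1/g) Σ q̄ Δp, with q in kg/kg and Δp in Pa (1 kg/m² of water = 1 mm).
Layer 101–70 kPa: Δp = 310 hPa = 31000 Pa, q̄ = 0.0107 kg/kg → 0.0107 × 31000 / 9.8 = 33.85 mm
Layer 70–30 kPa: Δp = 400 hPa = 40000 Pa, q̄ = 0.00314 kg/kg → 0.00314 × 40000 / 9.8 = 12.82 mm
PW = 33.85 + 12.82 = 46.67 ≈ 46.7 mm.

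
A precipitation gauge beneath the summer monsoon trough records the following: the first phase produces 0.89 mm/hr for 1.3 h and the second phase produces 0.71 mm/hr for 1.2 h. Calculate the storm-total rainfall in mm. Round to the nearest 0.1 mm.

Total = Σ Rᵢ Δtᵢ = 0.89 × 1.3 + 0.71 × 1.2
      = 1.157 + 0.852 = 2.0 mm.

total ≈ 2.0 mm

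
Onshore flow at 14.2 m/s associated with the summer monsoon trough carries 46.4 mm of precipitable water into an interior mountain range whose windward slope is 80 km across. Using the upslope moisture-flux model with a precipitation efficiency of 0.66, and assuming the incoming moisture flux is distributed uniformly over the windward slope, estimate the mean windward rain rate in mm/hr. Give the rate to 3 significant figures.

R ≈ 19.6 mm/hr

Incoming column moisture flux per unit ridge length: F = V × PW = 14.2 × 46.4 = 658.88 mm·m/s.
Spread over the 80 km slope with efficiency ε = 0.66: R = ε·F/W = 0.66 × 658.88 / 80000 m = 5.436e-03 mm/s.
R = 5.436e-03 × 3600 = 19.6 mm/hr.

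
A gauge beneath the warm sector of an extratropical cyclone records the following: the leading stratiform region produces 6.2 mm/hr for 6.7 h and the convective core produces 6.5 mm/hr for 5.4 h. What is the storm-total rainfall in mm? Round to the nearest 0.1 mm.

Total = Σ Rᵢ Δtᵢ = 6.2 × 6.7 + 6.5 × 5.4
      = 41.54 + 35.1 = 76.6 mm.

total ≈ 76.6 mm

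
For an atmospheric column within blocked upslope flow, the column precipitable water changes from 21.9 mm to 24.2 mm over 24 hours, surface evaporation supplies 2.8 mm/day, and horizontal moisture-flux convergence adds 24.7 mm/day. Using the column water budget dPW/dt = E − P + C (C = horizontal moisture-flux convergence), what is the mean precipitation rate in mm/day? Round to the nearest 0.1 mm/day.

dPW/dt = (24.2 − 21.9) mm / (24/24 day) = +2.300 mm/day.
P = E + C − dPW/dt = 2.8 + (24.7) − (+2.300) = 25.2 mm/day.

P ≈ 25.2 mm/day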